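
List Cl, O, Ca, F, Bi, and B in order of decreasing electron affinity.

Cl > F > O > Bi > B > Ca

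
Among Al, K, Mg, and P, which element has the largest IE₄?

After 3 electrons have been removed, what remains? Al³⁺ is the bare [Ne] core; K³⁺ is already 2 electrons into the core; Mg³⁺ is already 1 electron into the core; P³⁺ still has 2 valence electrons.
Core electrons are held far more tightly than valence electrons, so K, Mg and Al top the IE_4 order.
The numbers (kJ/mol): Al 11577, K 5877, Mg 10543, P 4964.
Overall IE_4 order: P < K < Mg < Al.

Al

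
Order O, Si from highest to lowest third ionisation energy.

The third ionization energy removes an electron from the +2 ion. For each element: O²⁺ still has 4 valence electrons; Si²⁺ still has 2 valence electrons.
All are still removing valence electrons, so compare the +2 ions as you would atoms: IE_3 generally rises across a period (higher Z_eff) and falls down a group (larger shell), subject to the usual subshell exceptions.
Valence configurations: O²⁺ [He]2s²2p², Si²⁺ [Ne]3s².
Approximate IE_3 values (kJ/mol): O 5300, Si 3232.
Hence IE_3: Si < O.

O > Si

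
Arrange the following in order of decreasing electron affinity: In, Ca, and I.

Ca is in period 4, group 2; In is in period 5, group 13; I is in period 5, group 17.
Adding an electron releases more energy for atoms nearer the top right (short of the noble gases).
Neither a single period nor a single group — weigh both effects.
In > Ca: the two effects oppose for this pair; the across-period effect wins (29 vs 2 kJ/mol).
I > In: both are in period 5; the period trend gives I the larger value.
Tabulated electron affinity (kJ/mol): Ca 2, In 29, I 295.
So from highest to lowest: I > In > Ca.

I > In > Ca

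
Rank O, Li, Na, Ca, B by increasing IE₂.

Consider each +1 ion: O⁺ still has 5 valence electrons; Li⁺ is the bare [He] core; Na⁺ is the bare [Ne] core; Ca⁺ still has 1 valence electron; B⁺ still has 2 valence electrons.
Core electrons are held far more tightly than valence electrons, so Na and Li top the IE_2 order.
Valence configurations: O⁺ [He]2s²2p³, Ca⁺ [Ar]4s¹, B⁺ [He]2s².
Approximate IE_2 values (kJ/mol): O 3388, Li 7298, Na 4562, Ca 1145, B 2427.
So the second ionization energies run Ca < B < O < Na < Li.

Ca, B, O, Na, Li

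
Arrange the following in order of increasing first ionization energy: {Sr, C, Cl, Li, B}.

Li < Sr < B < C < Cl

Li is in period 2, group 1; B is in period 2, group 13; C is in period 2, group 14; Cl is in period 3, group 17; Sr is in period 5, group 2.
IE₁ increases left→right with effective nuclear charge and decreases top→bottom as the valence shell moves farther out.
Neither a single period nor a single group — weigh both effects.
Sr > Li: period and group pull opposite ways; the across-period shift dominates (550 vs 520 kJ/mol).
B > Sr: both effects reinforce here, so B is clearly the higher of the two.
C > B: both are in period 2; the period trend gives C the larger value.
Cl > C: period and group pull opposite ways; the across-period shift dominates (1251 vs 1086 kJ/mol).
Approximate values (kJ/mol): Li 520, B 801, C 1086, Cl 1251, Sr 550.
So from lowest to highest: Li < Sr < B < C < Cl.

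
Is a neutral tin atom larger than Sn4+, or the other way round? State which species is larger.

Forming Sn4+ removes 4 electrons from Sn. Fewer electrons for the same nuclear charge means less shielding and a higher Z_eff on the remaining electrons.
A cation is smaller than its parent atom: Sn4+ < Sn.

Sn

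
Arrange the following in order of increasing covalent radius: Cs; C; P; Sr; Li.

C < P < Li < Sr < Cs

Li is in period 2, group 1; C is in period 2, group 14; P is in period 3, group 15; Sr is in period 5, group 2; Cs is in period 6, group 1.
Across a period the added protons contract the valence shell; down a group each new principal shell makes the atom larger.
These span different periods and groups, so the two trends combine.
P > C: the two effects oppose for this pair; the down-group effect wins (111 vs 75 pm).
Li > P: the two effects oppose for this pair; the across-period effect wins (133 vs 111 pm).
Sr > Li: period and group pull opposite ways; the down-group shift dominates (185 vs 133 pm).
Cs > Sr: both effects reinforce here, so Cs is clearly the larger of the two.
Tabulated atomic radius (pm): Li 133, C 75, P 111, Sr 185, Cs 232.
So from smallest to largest: C < P < Li < Sr < Cs.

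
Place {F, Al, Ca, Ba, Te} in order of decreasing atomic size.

Ba > Ca > Te > Al > F

F is in period 2, group 17; Al is in period 3, group 13; Ca is in period 4, group 2; Te is in period 5, group 16; Ba is in period 6, group 2.
Moving right in a period, electrons are added to the same shell under a stronger nuclear pull, so atoms get smaller; moving down, a new shell is opened and atoms get larger.
Neither a single period nor a single group — weigh both effects.
Al > F: both effects reinforce here, so Al is clearly the larger of the two.
Te > Al: period and group pull opposite ways; the down-group shift dominates (136 vs 126 pm).
Ca > Te: the two effects oppose for this pair; the across-period effect wins (171 vs 136 pm).
Ba > Ca: Ba sits below Ca in group 2, so the down-group effect alone puts Ba larger.
For reference (pm): F 64, Al 126, Ca 171, Te 136, Ba 196.
So from largest to smallest: Ba > Ca > Te > Al > F.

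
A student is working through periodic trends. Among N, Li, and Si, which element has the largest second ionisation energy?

The second ionization energy removes an electron from the +1 ion. For each element: N⁺ still has 4 valence electrons; Li⁺ is the bare [He] core; Si⁺ still has 3 valence electrons.
Pulling an electron out of a noble-gas core costs far more than removing a remaining valence electron, so Li sits at the high end of IE_2.
Valence configurations: N⁺ [He]2s²2p², Si⁺ [Ne]3s²3p¹.
Approximate IE_2 values (kJ/mol): N 2856, Li 7298, Si 1577.
Overall IE_2 order: Si < N < Li.

Li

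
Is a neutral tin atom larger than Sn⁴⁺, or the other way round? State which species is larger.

Sn

Forming Sn⁴⁺ removes 4 electrons from Sn. Fewer electrons for the same nuclear charge means less shielding and a higher Z_eff on the remaining electrons.
A cation is smaller than its parent atom: Sn⁴⁺ < Sn.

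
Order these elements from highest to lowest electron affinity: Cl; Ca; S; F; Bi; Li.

Cl > F > S > Bi > Li > Ca

Li is in period 2, group 1; F is in period 2, group 17; S is in period 3, group 16; Cl is in period 3, group 17; Ca is in period 4, group 2; Bi is in period 6, group 15.
Atoms with high Z_eff and room in the valence shell (especially the halogens) have the most exothermic electron affinities.
Neither a single period nor a single group — weigh both effects.
Li > Ca: period and group pull opposite ways; the down-group shift dominates (60 vs 2 kJ/mol).
Bi > Li: the two effects oppose for this pair; the across-period effect wins (91 vs 60 kJ/mol).
S > Bi: relative to Bi, both the across-period and down-group shifts push S's electron affinity up.
F > S: relative to S, both the across-period and down-group shifts push F's electron affinity up.
Cl > F: this pair runs against the simple trend — see the exception note.
Note the exception: Cl has a higher electron affinity than F, contrary to the simple trend — F's small 2p subshell makes the incoming electron feel strong e⁻–e⁻ repulsion, so Cl actually releases more energy on gaining an electron.
Tabulated electron affinity (kJ/mol): Li 60, F 328, S 200, Cl 349, Ca 2, Bi 91.
So from highest to lowest: Cl > F > S > Bi > Li > Ca.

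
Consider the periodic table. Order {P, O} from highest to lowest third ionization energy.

O > P

After 2 electrons have been removed, what remains? P²⁺ still has 3 valence electrons; O²⁺ still has 4 valence electrons.
All are still removing valence electrons, so compare the +2 ions as you would atoms: IE_3 generally rises across a period (higher Z_eff) and falls down a group (larger shell), subject to the usual subshell exceptions.
Valence configurations: P²⁺ [Ne]3s²3p¹, O²⁺ [He]2s²2p².
The numbers (kJ/mol): P 2914, O 5300.
So the third ionization energies run P < O.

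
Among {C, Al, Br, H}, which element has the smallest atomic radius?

H

H is in period 1, group 1; C is in period 2, group 14; Al is in period 3, group 13; Br is in period 4, group 17.
Across a period the added protons contract the valence shell; down a group each new principal shell makes the atom larger.
These span different periods and groups, so the two trends combine.
C > H: the two effects oppose for this pair; the down-group effect wins (75 vs 32 pm).
Br > C: the two effects oppose for this pair; the down-group effect wins (114 vs 75 pm).
Al > Br: the two effects oppose for this pair; the across-period effect wins (126 vs 114 pm).
For reference (pm): H 32, C 75, Al 126, Br 114.
The smallest atomic radius among these belongs to H.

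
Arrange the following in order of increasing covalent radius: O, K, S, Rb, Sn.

O < S < Sn < K < Rb

O is in period 2, group 16; S is in period 3, group 16; K is in period 4, group 1; Rb is in period 5, group 1; Sn is in period 5, group 14.
Atomic radius shrinks across a period as nuclear charge pulls the same shell inward, and grows down a group as new shells are added.
These span different periods and groups, so the two trends combine.
S > O: they share group 16; the group trend gives S the larger value.
Sn > S: relative to S, both the across-period and down-group shifts push Sn's atomic radius up.
K > Sn: period and group pull opposite ways; the across-period shift dominates (196 vs 140 pm).
Rb > K: Rb sits below K in group 1, so the down-group effect alone puts Rb larger.
Tabulated atomic radius (pm): O 63, S 103, K 196, Rb 210, Sn 140.
So from smallest to largest: O < S < Sn < K < Rb.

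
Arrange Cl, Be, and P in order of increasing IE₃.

P < Cl < Be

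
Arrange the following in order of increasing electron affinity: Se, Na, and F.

Na, Se, F

F is in period 2, group 17; Na is in period 3, group 1; Se is in period 4, group 16.
EA tends to increase across a period and decrease down a group, though the pattern is less regular than for IE or radius.
Neither a single period nor a single group — weigh both effects.
Se > Na: the two effects oppose for this pair; the across-period effect wins (195 vs 53 kJ/mol).
F > Se: both effects reinforce here, so F is clearly the higher of the two.
For reference (kJ/mol): F 328, Na 53, Se 195.
So from lowest to highest: Na < Se < F.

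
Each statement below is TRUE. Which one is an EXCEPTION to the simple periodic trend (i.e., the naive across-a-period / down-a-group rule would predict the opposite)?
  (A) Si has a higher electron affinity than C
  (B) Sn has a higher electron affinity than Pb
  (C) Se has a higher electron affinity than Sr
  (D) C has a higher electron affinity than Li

(A)

The general trend: electron affinity increases across a period and decreases down a group.
(A) Si (period 3, group 14) vs C (period 2, group 14): the stated order contradicts the simple trend.
(B) Sn (period 5, group 14) vs Pb (period 6, group 14): the stated order agrees with the simple trend.
(C) Se (period 4, group 16) vs Sr (period 5, group 2): the stated order agrees with the simple trend.
(D) C (period 2, group 14) vs Li (period 2, group 1): the stated order agrees with the simple trend.
The exception is (A): Si's larger, more diffuse 3p orbitals accept an added electron slightly more readily than C's compact 2p.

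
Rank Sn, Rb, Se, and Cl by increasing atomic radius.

Radius decreases left→right (rising Z_eff, same n) and increases top→bottom (higher n).
These span different periods and groups, so the two trends combine.
Se > Cl: both effects reinforce here, so Se is clearly the larger of the two.
Sn > Se: relative to Se, both the across-period and down-group shifts push Sn's atomic radius up.
Rb > Sn: both are in period 5; the period trend gives Rb the larger value.
Approximate values (pm): Cl 99, Se 116, Rb 210, Sn 140.
So from smallest to largest: Cl < Se < Sn < Rb.

Cl < Se < Sn < Rb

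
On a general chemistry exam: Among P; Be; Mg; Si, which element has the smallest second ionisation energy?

Mg

The second ionization energy removes an electron from the +1 ion. For each element: P⁺ still has 4 valence electrons; Be⁺ still has 1 valence electron; Mg⁺ still has 1 valence electron; Si⁺ still has 3 valence electrons.
All are still removing valence electrons, so compare the +1 ions as you would atoms: IE_2 generally rises across a period (higher Z_eff) and falls down a group (larger shell), subject to the usual subshell exceptions.
Valence configurations: P⁺ [Ne]3s²3p², Be⁺ [He]2s¹, Mg⁺ [Ne]3s¹, Si⁺ [Ne]3s²3p¹.
Tabulated IE_2 (kJ/mol): P 1907, Be 1757, Mg 1451, Si 1577.
Putting it together, IE_2: Mg < Si < Be < P.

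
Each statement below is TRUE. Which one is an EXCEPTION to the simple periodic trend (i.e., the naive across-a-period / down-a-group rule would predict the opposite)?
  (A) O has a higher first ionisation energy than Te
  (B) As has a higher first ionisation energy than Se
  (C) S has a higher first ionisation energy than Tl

The general trend: first ionisation energy increases across a period and decreases down a group.
(A) O (period 2, group 16) vs Te (period 5, group 16): the stated order agrees with the simple trend.
(B) As (period 4, group 15) vs Se (period 4, group 16): the stated order contradicts the simple trend.
(C) S (period 3, group 16) vs Tl (period 6, group 13): the stated order agrees with the simple trend.
The exception is (B): Se (4p⁴) ionizes more easily than half-filled As (4p³).

(B)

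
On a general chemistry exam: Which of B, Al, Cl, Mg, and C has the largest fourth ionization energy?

B

The fourth ionization energy removes an electron from the +3 ion. For each element: B³⁺ is the bare [He] core; Al³⁺ is the bare [Ne] core; Cl³⁺ still has 4 valence electrons; Mg³⁺ is already 1 electron into the core; C³⁺ still has 1 valence electron.
Pulling an electron out of a noble-gas core costs far more than removing a remaining valence electron, so Mg, Al and B sit at the high end of IE_4.
Valence configurations: Cl³⁺ [Ne]3s²3p², C³⁺ [He]2s¹.
Tabulated IE_4 (kJ/mol): B 25026, Al 11577, Cl 5159, Mg 10543, C 6223.
So the fourth ionization energies run Cl < C < Mg < Al < B.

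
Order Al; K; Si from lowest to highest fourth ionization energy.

IE_4 is the cost of taking one more electron from the +3 cation: Al³⁺ is the bare [Ne] core; K³⁺ is already 2 electrons into the core; Si³⁺ still has 1 valence electron.
Breaking into a closed-shell core is much more expensive than removing a leftover valence electron — K and Al have the largest IE_4 here.
The numbers (kJ/mol): Al 11577, K 5877, Si 4356.
So the fourth ionization energies run Si < K < Al.

Si < K < Al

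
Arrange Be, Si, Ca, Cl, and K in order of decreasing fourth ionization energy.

Be > Ca > K > Cl > Si

Consider each +3 ion: Be³⁺ is already 1 electron into the core; Si³⁺ still has 1 valence electron; Ca³⁺ is already 1 electron into the core; Cl³⁺ still has 4 valence electrons; K³⁺ is already 2 electrons into the core.
Core electrons are held far more tightly than valence electrons, so K, Ca and Be top the IE_4 order.
Valence configurations: Si³⁺ [Ne]3s¹, Cl³⁺ [Ne]3s²3p².
Tabulated IE_4 (kJ/mol): Be 21007, Si 4356, Ca 6491, Cl 5159, K 5877.
Hence IE_4: Si < Cl < K < Ca < Be.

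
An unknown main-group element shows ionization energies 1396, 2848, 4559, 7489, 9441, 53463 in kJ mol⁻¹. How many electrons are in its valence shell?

5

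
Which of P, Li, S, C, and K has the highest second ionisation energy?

After 1 electron has been removed, what remains? P⁺ still has 4 valence electrons; Li⁺ is the bare [He] core; S⁺ still has 5 valence electrons; C⁺ still has 3 valence electrons; K⁺ is the bare [Ar] core.
Pulling an electron out of a noble-gas core costs far more than removing a remaining valence electron, so K and Li sit at the high end of IE_2.
Valence configurations: P⁺ [Ne]3s²3p², S⁺ [Ne]3s²3p³, C⁺ [He]2s²2p¹.
Approximate IE_2 values (kJ/mol): P 1907, Li 7298, S 2252, C 2353, K 3052.
Hence IE_2: P < S < C < K < Li.

Li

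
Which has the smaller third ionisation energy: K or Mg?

K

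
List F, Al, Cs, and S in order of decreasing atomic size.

F is in period 2, group 17; Al is in period 3, group 13; S is in period 3, group 16; Cs is in period 6, group 1.
Atomic radius shrinks across a period as nuclear charge pulls the same shell inward, and grows down a group as new shells are added.
Here both period and group differ, so the two effects have to be weighed against each other.
S > F: relative to F, both the across-period and down-group shifts push S's atomic radius up.
Al > S: both are in period 3; the period trend gives Al the larger value.
Cs > Al: relative to Al, both the across-period and down-group shifts push Cs's atomic radius up.
Tabulated atomic radius (pm): F 64, Al 126, S 103, Cs 232.
So from largest to smallest: Cs > Al > S > F.

Cs, Al, S, F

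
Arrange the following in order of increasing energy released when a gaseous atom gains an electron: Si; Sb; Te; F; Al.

Al, Sb, Si, Te, F

F is in period 2, group 17; Al is in period 3, group 13; Si is in period 3, group 14; Sb is in period 5, group 15; Te is in period 5, group 16.
EA tends to increase across a period and decrease down a group, though the pattern is less regular than for IE or radius.
These span different periods and groups, so the two trends combine.
Sb > Al: period and group pull opposite ways; the across-period shift dominates (103 vs 42 kJ/mol).
Si > Sb: period and group pull opposite ways; the down-group shift dominates (134 vs 103 kJ/mol).
Te > Si: the two effects oppose for this pair; the across-period effect wins (190 vs 134 kJ/mol).
F > Te: relative to Te, both the across-period and down-group shifts push F's electron affinity up.
Tabulated electron affinity (kJ/mol): F 328, Al 42, Si 134, Sb 103, Te 190.
So from lowest to highest: Al < Sb < Si < Te < F.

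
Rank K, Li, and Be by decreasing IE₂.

Li, K, Be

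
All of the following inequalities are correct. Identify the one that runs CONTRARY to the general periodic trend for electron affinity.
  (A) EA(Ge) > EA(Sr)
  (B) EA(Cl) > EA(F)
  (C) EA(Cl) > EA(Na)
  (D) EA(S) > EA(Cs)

(B)

The general trend: electron affinity increases across a period and decreases down a group.
(A) Ge (period 4, group 14) vs Sr (period 5, group 2): the stated order agrees with the simple trend.
(B) Cl (period 3, group 17) vs F (period 2, group 17): the stated order contradicts the simple trend.
(C) Cl (period 3, group 17) vs Na (period 3, group 1): the stated order agrees with the simple trend.
(D) S (period 3, group 16) vs Cs (period 6, group 1): the stated order agrees with the simple trend.
The exception is (B): F's small 2p subshell makes the incoming electron feel strong e⁻–e⁻ repulsion, so Cl actually releases more energy on gaining an electron.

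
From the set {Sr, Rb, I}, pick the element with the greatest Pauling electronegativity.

I

Smaller atoms with higher effective nuclear charge are more electronegative.
All lie in period 5, so electronegativity increases left to right.
The greatest Pauling electronegativity among these belongs to I.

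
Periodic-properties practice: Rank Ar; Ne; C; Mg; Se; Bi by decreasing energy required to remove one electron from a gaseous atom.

Across a period the outer electron is held more tightly (higher IE₁); down a group it sits in a higher shell, more shielded, and comes off more easily.
These span different periods and groups, so the two trends combine.
Mg > Bi: the two effects oppose for this pair; the down-group effect wins (738 vs 703 kJ/mol).
Se > Mg: period and group pull opposite ways; the across-period shift dominates (941 vs 738 kJ/mol).
C > Se: period and group pull opposite ways; the down-group shift dominates (1086 vs 941 kJ/mol).
Ar > C: period and group pull opposite ways; the across-period shift dominates (1521 vs 1086 kJ/mol).
Ne > Ar: they share group 18; the group trend gives Ne the larger value.
Approximate values (kJ/mol): C 1086, Ne 2081, Mg 738, Ar 1521, Se 941, Bi 703.
So from highest to lowest: Ne > Ar > C > Se > Mg > Bi.

Ne, Ar, C, Se, Mg, Bi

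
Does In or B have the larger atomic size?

B is in period 2, group 13; In is in period 5, group 13.
Moving right in a period, electrons are added to the same shell under a stronger nuclear pull, so atoms get smaller; moving down, a new shell is opened and atoms get larger.
All are in group 13, so atomic radius increases down the group.
So In has the larger atomic size (In > B).

In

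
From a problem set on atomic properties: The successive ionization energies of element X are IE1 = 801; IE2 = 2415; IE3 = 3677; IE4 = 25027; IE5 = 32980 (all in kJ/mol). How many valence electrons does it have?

3

Look for the largest jump between consecutive ionization energies: IE4/IE3 ≈ 6.8, far larger than any earlier ratio.
That jump marks the point where a core electron is being removed. So the atom has 3 valence electrons.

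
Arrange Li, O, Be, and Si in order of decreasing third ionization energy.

Be, Li, O, Si

Consider each +2 ion: Li²⁺ is already 1 electron into the core; O²⁺ still has 4 valence electrons; Be²⁺ is the bare [He] core; Si²⁺ still has 2 valence electrons.
Pulling an electron out of a noble-gas core costs far more than removing a remaining valence electron, so Li and Be sit at the high end of IE_3.
Valence configurations: O²⁺ [He]2s²2p², Si²⁺ [Ne]3s².
Tabulated IE_3 (kJ/mol): Li 11815, O 5300, Be 14849, Si 3232.
Hence IE_3: Si < O < Li < Be.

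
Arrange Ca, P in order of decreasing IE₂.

P > Ca

IE_2 is the cost of taking one more electron from the +1 cation: Ca⁺ still has 1 valence electron; P⁺ still has 4 valence electrons.
All are still removing valence electrons, so compare the +1 ions as you would atoms: IE_2 generally rises across a period (higher Z_eff) and falls down a group (larger shell), subject to the usual subshell exceptions.
Valence configurations: Ca⁺ [Ar]4s¹, P⁺ [Ne]3s²3p².
Tabulated IE_2 (kJ/mol): Ca 1145, P 1907.
Overall IE_2 order: Ca < P.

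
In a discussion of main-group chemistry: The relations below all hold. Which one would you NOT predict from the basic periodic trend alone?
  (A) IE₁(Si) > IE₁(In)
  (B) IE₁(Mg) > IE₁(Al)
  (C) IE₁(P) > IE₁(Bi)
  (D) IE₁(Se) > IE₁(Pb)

The general trend: first ionization energy increases across a period and decreases down a group.
(A) Si (period 3, group 14) vs In (period 5, group 13): the stated order agrees with the simple trend.
(B) Mg (period 3, group 2) vs Al (period 3, group 13): the stated order contradicts the simple trend.
(C) P (period 3, group 15) vs Bi (period 6, group 15): the stated order agrees with the simple trend.
(D) Se (period 4, group 16) vs Pb (period 6, group 14): the stated order agrees with the simple trend.
The exception is (B): Al's single 3p electron is easier to remove than one from Mg's filled 3s².

(B)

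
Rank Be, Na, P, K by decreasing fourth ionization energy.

Be > Na > K > P

Consider each +3 ion: Be³⁺ is already 1 electron into the core; Na³⁺ is already 2 electrons into the core; P³⁺ still has 2 valence electrons; K³⁺ is already 2 electrons into the core.
Pulling an electron out of a noble-gas core costs far more than removing a remaining valence electron, so K, Na and Be sit at the high end of IE_4.
The numbers (kJ/mol): Be 21007, Na 9543, P 4964, K 5877.
Overall IE_4 order: P < K < Na < Be.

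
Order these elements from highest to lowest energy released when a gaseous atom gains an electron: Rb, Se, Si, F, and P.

F is in period 2, group 17; Si is in period 3, group 14; P is in period 3, group 15; Se is in period 4, group 16; Rb is in period 5, group 1.
Atoms with high Z_eff and room in the valence shell (especially the halogens) have the most exothermic electron affinities.
Neither a single period nor a single group — weigh both effects.
P > Rb: both effects reinforce here, so P is clearly the higher of the two.
Si > P: this pair runs against the simple trend — see the exception note.
Se > Si: the two effects oppose for this pair; the across-period effect wins (195 vs 134 kJ/mol).
F > Se: relative to Se, both the across-period and down-group shifts push F's electron affinity up.
Note the exception: Si has a higher electron affinity than P, contrary to the simple trend — adding an electron to P's half-filled 3p³ is unfavourable, so Si (3p²) has the more exothermic EA.
Approximate values (kJ/mol): F 328, Si 134, P 72, Se 195, Rb 47.
So from highest to lowest: F > Se > Si > P > Rb.

F, Se, Si, P, Rb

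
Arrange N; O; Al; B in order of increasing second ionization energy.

After 1 electron has been removed, what remains? N⁺ still has 4 valence electrons; O⁺ still has 5 valence electrons; Al⁺ still has 2 valence electrons; B⁺ still has 2 valence electrons.
All are still removing valence electrons, so compare the +1 ions as you would atoms: IE_2 generally rises across a period (higher Z_eff) and falls down a group (larger shell), subject to the usual subshell exceptions.
Valence configurations: N⁺ [He]2s²2p², O⁺ [He]2s²2p³, Al⁺ [Ne]3s², B⁺ [He]2s².
Approximate IE_2 values (kJ/mol): N 2856, O 3388, Al 1817, B 2427.
Overall IE_2 order: Al < B < N < O.

Al, B, N, O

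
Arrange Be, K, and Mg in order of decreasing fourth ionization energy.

Be > Mg > K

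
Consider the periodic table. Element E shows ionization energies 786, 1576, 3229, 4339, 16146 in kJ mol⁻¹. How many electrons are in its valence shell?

Look for the largest jump between consecutive ionization energies: IE5/IE4 ≈ 3.7, far larger than any earlier ratio.
That jump marks the point where a core electron is being removed. So the atom has 4 valence electrons.

4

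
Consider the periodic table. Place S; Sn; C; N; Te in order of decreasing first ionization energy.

N, C, S, Te, Sn

C is in period 2, group 14; N is in period 2, group 15; S is in period 3, group 16; Sn is in period 5, group 14; Te is in period 5, group 16.
Removing the outermost electron gets harder across a period and easier down a group.
Here both period and group differ, so the two effects have to be weighed against each other.
Te > Sn: both are in period 5; the period trend gives Te the larger value.
S > Te: S sits above Te in group 16, so the down-group effect alone puts S higher.
C > S: the two effects oppose for this pair; the down-group effect wins (1086 vs 1000 kJ/mol).
N > C: N lies to the right of C in period 2, so the across-period effect alone puts N higher.
For reference (kJ/mol): C 1086, N 1402, S 1000, Sn 709, Te 869.
So from highest to lowest: N > C > S > Te > Sn.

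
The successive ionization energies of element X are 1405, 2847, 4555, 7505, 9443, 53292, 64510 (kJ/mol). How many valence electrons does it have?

Look for the largest jump between consecutive ionization energies: IE6/IE5 ≈ 5.6, far larger than any earlier ratio.
That jump marks the point where a core electron is being removed. So the atom has 5 valence electrons.

5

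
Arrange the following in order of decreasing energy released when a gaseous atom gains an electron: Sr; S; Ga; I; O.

I, S, O, Ga, Sr

O is in period 2, group 16; S is in period 3, group 16; Ga is in period 4, group 13; Sr is in period 5, group 2; I is in period 5, group 17.
Electron affinity generally becomes more exothermic across a period toward the halogens and less exothermic down a group.
Here both period and group differ, so the two effects have to be weighed against each other.
Ga > Sr: both effects reinforce here, so Ga is clearly the higher of the two.
O > Ga: both effects reinforce here, so O is clearly the higher of the two.
S > O: this pair runs against the simple trend — see the exception note.
I > S: the two effects oppose for this pair; the across-period effect wins (295 vs 200 kJ/mol).
Note the exception: S has a higher electron affinity than O, contrary to the simple trend — the compact 2p subshell of O repels the added electron more than S's larger 3p does.
For reference (kJ/mol): O 141, S 200, Ga 29, Sr 5, I 295.
So from highest to lowest: I > S > O > Ga > Sr.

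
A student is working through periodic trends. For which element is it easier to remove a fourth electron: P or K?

IE_4 is the cost of taking one more electron from the +3 cation: P³⁺ still has 2 valence electrons; K³⁺ is already 2 electrons into the core.
Pulling an electron out of a noble-gas core costs far more than removing a remaining valence electron, so K sits at the high end of IE_4.
Tabulated IE_4 (kJ/mol): P 4964, K 5877.
Hence IE_4: P < K.

P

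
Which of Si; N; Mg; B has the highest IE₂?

Consider each +1 ion: Si⁺ still has 3 valence electrons; N⁺ still has 4 valence electrons; Mg⁺ still has 1 valence electron; B⁺ still has 2 valence electrons.
All are still removing valence electrons, so compare the +1 ions as you would atoms: IE_2 generally rises across a period (higher Z_eff) and falls down a group (larger shell), subject to the usual subshell exceptions.
Valence configurations: Si⁺ [Ne]3s²3p¹, N⁺ [He]2s²2p², Mg⁺ [Ne]3s¹, B⁺ [He]2s².
The numbers (kJ/mol): Si 1577, N 2856, Mg 1451, B 2427.
Overall IE_2 order: Mg < Si < B < N.

N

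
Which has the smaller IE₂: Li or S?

After 1 electron has been removed, what remains? Li⁺ is the bare [He] core; S⁺ still has 5 valence electrons.
Breaking into a closed-shell core is much more expensive than removing a leftover valence electron — Li has the largest IE_2 here.
Tabulated IE_2 (kJ/mol): Li 7298, S 2252.
Overall IE_2 order: S < Li.

S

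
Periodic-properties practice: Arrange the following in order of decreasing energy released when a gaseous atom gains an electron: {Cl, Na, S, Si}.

Cl > S > Si > Na

Na is in period 3, group 1; Si is in period 3, group 14; S is in period 3, group 16; Cl is in period 3, group 17.
Atoms with high Z_eff and room in the valence shell (especially the halogens) have the most exothermic electron affinities.
All lie in period 3, so electron affinity increases left to right.
So from highest to lowest: Cl > S > Si > Na.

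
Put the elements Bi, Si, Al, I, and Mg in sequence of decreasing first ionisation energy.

Mg is in period 3, group 2; Al is in period 3, group 13; Si is in period 3, group 14; I is in period 5, group 17; Bi is in period 6, group 15.
First ionization energy rises across a period (greater Z_eff holds electrons more tightly) and falls down a group (valence electrons are farther from the nucleus).
Neither a single period nor a single group — weigh both effects.
Bi > Al: the two effects oppose for this pair; the across-period effect wins (703 vs 578 kJ/mol).
Mg > Bi: the two effects oppose for this pair; the down-group effect wins (738 vs 703 kJ/mol).
Si > Mg: Si lies to the right of Mg in period 3, so the across-period effect alone puts Si higher.
I > Si: the two effects oppose for this pair; the across-period effect wins (1008 vs 786 kJ/mol).
Note the exception: Mg has a higher first ionization energy than Al, contrary to the simple trend — Al's single 3p electron is easier to remove than one from Mg's filled 3s².
Tabulated first ionization energy (kJ/mol): Mg 738, Al 578, Si 786, I 1008, Bi 703.
So from highest to lowest: I > Si > Mg > Bi > Al.

I, Si, Mg, Bi, Al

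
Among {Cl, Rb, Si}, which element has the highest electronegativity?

Si is in period 3, group 14; Cl is in period 3, group 17; Rb is in period 5, group 1.
EN rises left→right (higher Z_eff, smaller atoms) and falls top→bottom (larger, more shielded atoms).
These span different periods and groups, so the two trends combine.
Si > Rb: both effects reinforce here, so Si is clearly the higher of the two.
Cl > Si: both are in period 3; the period trend gives Cl the larger value.
For reference (Pauling): Si 1.90, Cl 3.16, Rb 0.82.
The highest electronegativity among these belongs to Cl.

Cl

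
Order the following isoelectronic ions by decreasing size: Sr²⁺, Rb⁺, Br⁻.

Br⁻ > Rb⁺ > Sr²⁺

All of these have 36 electrons, so size is governed by nuclear charge alone: the more protons, the stronger the pull on the same electron cloud, and the smaller the ion.
Nuclear charges: Sr²⁺ (Z=38), Rb⁺ (Z=37), Br⁻ (Z=35).
Largest to smallest: Br⁻ > Rb⁺ > Sr²⁺.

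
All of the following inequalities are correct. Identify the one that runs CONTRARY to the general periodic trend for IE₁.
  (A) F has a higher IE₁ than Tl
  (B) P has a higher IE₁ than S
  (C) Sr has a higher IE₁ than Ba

The general trend: IE₁ increases across a period and decreases down a group.
(A) F (period 2, group 17) vs Tl (period 6, group 13): the stated order agrees with the simple trend.
(B) P (period 3, group 15) vs S (period 3, group 16): the stated order contradicts the simple trend.
(C) Sr (period 5, group 2) vs Ba (period 6, group 2): the stated order agrees with the simple trend.
The exception is (B): S (3p⁴) ionizes more easily than half-filled P (3p³) because the paired 3p electron in S is pushed out by e⁻–e⁻ repulsion.

(B)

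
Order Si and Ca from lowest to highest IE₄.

Si, Ca

The fourth ionization energy removes an electron from the +3 ion. For each element: Si³⁺ still has 1 valence electron; Ca³⁺ is already 1 electron into the core.
Pulling an electron out of a noble-gas core costs far more than removing a remaining valence electron, so Ca sits at the high end of IE_4.
Tabulated IE_4 (kJ/mol): Si 4356, Ca 6491.
Overall IE_4 order: Si < Ca.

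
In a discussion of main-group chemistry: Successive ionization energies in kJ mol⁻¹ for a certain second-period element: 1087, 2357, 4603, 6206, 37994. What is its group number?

Look for the largest jump between consecutive ionization energies: IE5/IE4 ≈ 6.1, far larger than any earlier ratio.
That jump marks the point where a core electron is being removed. So the atom has 4 valence electrons.
A main-group element with 4 valence electrons is in group 14.

Group 14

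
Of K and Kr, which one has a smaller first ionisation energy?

K

First ionization energy rises across a period (greater Z_eff holds electrons more tightly) and falls down a group (valence electrons are farther from the nucleus).
All lie in period 4, so first ionization energy increases left to right.
So K has the smaller first ionisation energy (K < Kr).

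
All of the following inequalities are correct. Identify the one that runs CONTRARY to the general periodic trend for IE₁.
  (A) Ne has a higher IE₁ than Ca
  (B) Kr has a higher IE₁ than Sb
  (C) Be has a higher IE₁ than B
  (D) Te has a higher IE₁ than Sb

The general trend: IE₁ increases across a period and decreases down a group.
(A) Ne (period 2, group 18) vs Ca (period 4, group 2): the stated order agrees with the simple trend.
(B) Kr (period 4, group 18) vs Sb (period 5, group 15): the stated order agrees with the simple trend.
(C) Be (period 2, group 2) vs B (period 2, group 13): the stated order contradicts the simple trend.
(D) Te (period 5, group 16) vs Sb (period 5, group 15): the stated order agrees with the simple trend.
The exception is (C): removing B's lone 2p electron is easier than breaking Be's filled 2s².

(C)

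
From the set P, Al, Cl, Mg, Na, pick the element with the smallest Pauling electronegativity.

Na

Na is in period 3, group 1; Mg is in period 3, group 2; Al is in period 3, group 13; P is in period 3, group 15; Cl is in period 3, group 17.
Smaller atoms with higher effective nuclear charge are more electronegative.
All lie in period 3, so electronegativity increases left to right.
The smallest Pauling electronegativity among these belongs to Na.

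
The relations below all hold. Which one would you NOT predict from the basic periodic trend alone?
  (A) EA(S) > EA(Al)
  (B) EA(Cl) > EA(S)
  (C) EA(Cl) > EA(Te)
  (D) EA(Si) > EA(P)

(D)

The general trend: electron affinity increases across a period and decreases down a group.
(A) S (period 3, group 16) vs Al (period 3, group 13): the stated order agrees with the simple trend.
(B) Cl (period 3, group 17) vs S (period 3, group 16): the stated order agrees with the simple trend.
(C) Cl (period 3, group 17) vs Te (period 5, group 16): the stated order agrees with the simple trend.
(D) Si (period 3, group 14) vs P (period 3, group 15): the stated order contradicts the simple trend.
The exception is (D): adding an electron to P's half-filled 3p³ is unfavourable, so Si (3p²) has the more exothermic EA.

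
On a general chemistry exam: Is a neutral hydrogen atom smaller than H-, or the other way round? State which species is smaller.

Forming H- adds 1 electron to H. More electron–electron repulsion in the same shell, with unchanged nuclear charge, lets the cloud expand.
An anion is larger than its parent atom: H- > H.

H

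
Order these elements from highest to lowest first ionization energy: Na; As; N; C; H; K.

N > H > C > As > Na > K

H is in period 1, group 1; C is in period 2, group 14; N is in period 2, group 15; Na is in period 3, group 1; K is in period 4, group 1; As is in period 4, group 15.
IE₁ increases left→right with effective nuclear charge and decreases top→bottom as the valence shell moves farther out.
Neither a single period nor a single group — weigh both effects.
Na > K: Na sits above K in group 1, so the down-group effect alone puts Na higher.
As > Na: the two effects oppose for this pair; the across-period effect wins (947 vs 496 kJ/mol).
C > As: period and group pull opposite ways; the down-group shift dominates (1086 vs 947 kJ/mol).
H > C: period and group pull opposite ways; the down-group shift dominates (1312 vs 1086 kJ/mol).
N > H: period and group pull opposite ways; the across-period shift dominates (1402 vs 1312 kJ/mol).
Approximate values (kJ/mol): H 1312, C 1086, N 1402, Na 496, K 419, As 947.
So from highest to lowest: N > H > C > As > Na > K.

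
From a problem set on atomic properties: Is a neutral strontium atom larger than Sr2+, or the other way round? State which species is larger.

Forming Sr2+ removes 2 electrons from Sr. Fewer electrons for the same nuclear charge means less shielding and a higher Z_eff on the remaining electrons, and for main-group metals the entire outer shell is lost.
A cation is smaller than its parent atom: Sr2+ < Sr.

Sr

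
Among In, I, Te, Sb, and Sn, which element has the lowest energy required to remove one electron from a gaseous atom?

In

In is in period 5, group 13; Sn is in period 5, group 14; Sb is in period 5, group 15; Te is in period 5, group 16; I is in period 5, group 17.
First ionization energy rises across a period (greater Z_eff holds electrons more tightly) and falls down a group (valence electrons are farther from the nucleus).
All lie in period 5, so first ionization energy increases left to right.
The lowest energy required to remove one electron from a gaseous atom among these belongs to In.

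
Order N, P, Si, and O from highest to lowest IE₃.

O > N > Si > P

IE_3 is the cost of taking one more electron from the +2 cation: N²⁺ still has 3 valence electrons; P²⁺ still has 3 valence electrons; Si²⁺ still has 2 valence electrons; O²⁺ still has 4 valence electrons.
All are still removing valence electrons, so compare the +2 ions as you would atoms: IE_3 generally rises across a period (higher Z_eff) and falls down a group (larger shell), subject to the usual subshell exceptions.
Valence configurations: N²⁺ [He]2s²2p¹, P²⁺ [Ne]3s²3p¹, Si²⁺ [Ne]3s², O²⁺ [He]2s²2p².
P²⁺ loses a lone 3p electron whereas Si²⁺ must break into a filled 3s² pair, so IE_3(Si) > IE_3(P) even though P has the higher nuclear charge.
Tabulated IE_3 (kJ/mol): N 4578, P 2914, Si 3232, O 5300.
Overall IE_3 order: P < Si < N < O.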